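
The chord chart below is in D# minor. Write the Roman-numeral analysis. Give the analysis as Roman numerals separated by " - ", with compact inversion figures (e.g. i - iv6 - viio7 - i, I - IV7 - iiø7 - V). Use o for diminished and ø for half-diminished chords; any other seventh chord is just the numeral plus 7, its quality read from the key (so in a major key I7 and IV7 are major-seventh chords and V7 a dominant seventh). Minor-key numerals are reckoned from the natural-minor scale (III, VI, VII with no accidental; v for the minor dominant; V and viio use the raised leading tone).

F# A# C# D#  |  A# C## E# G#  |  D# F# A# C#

F#-A#-C#-D#: minor seventh chord on D# = scale degree 1 → i65.
A#-C##-E#-G#: dominant seventh chord on A# = scale degree 5 → V7.
D#-F#-A#-C#: root D# is the tonic; minor seventh chord there is i7.

i65 - V7 - i7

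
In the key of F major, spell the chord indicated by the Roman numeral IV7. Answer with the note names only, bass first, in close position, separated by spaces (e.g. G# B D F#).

Bb D F A

In F major, the subdominant is Bb, and the diatonic chord built there is a major seventh chord.
That chord is spelled Bb-D-F-A.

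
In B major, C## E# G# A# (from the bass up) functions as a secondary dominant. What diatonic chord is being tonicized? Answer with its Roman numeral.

iii

The chord is a dominant seventh chord on A#.
A dominant resolves down a perfect fifth: A# → D#. In B major, D# is scale degree 3, i.e. iii.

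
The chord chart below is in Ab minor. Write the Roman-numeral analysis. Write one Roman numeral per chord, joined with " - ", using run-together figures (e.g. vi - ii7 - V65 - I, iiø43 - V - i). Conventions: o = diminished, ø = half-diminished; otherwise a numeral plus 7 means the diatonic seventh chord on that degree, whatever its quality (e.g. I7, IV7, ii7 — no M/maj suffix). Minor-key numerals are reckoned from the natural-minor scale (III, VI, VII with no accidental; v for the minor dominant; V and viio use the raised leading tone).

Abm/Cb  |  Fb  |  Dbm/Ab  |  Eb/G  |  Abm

Abm/Cb: minor triad on Ab = scale degree 1 → i6.
Fb: root Fb is the submediant; major triad there is VI.
Dbm/Ab: minor triad on Db = scale degree 4 → iv64.
Eb/G has root Eb, degree 5 in Ab minor, so V6.
Abm: root Ab is the tonic; minor triad there is i.

i6 - VI - iv64 - V6 - i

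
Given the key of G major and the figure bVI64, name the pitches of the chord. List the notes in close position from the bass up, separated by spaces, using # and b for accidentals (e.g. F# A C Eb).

Bb Eb G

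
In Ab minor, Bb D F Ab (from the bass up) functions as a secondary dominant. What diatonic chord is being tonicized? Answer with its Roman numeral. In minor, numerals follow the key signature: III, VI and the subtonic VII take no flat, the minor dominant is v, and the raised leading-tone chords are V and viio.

The chord is a dominant seventh chord on Bb.
A dominant resolves down a perfect fifth: Bb → Eb. In Ab minor, Eb is scale degree 5, i.e. V.

V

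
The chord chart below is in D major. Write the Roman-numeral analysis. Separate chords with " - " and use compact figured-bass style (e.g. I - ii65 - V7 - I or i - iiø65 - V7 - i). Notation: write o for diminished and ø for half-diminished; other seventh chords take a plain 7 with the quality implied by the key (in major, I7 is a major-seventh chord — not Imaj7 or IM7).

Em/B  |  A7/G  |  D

Em/B: root E is the supertonic; minor triad there is ii64.
A7/G: dominant seventh chord on A = scale degree 5 → V42.
D: root D is the tonic; major triad there is I.

ii64 - V42 - I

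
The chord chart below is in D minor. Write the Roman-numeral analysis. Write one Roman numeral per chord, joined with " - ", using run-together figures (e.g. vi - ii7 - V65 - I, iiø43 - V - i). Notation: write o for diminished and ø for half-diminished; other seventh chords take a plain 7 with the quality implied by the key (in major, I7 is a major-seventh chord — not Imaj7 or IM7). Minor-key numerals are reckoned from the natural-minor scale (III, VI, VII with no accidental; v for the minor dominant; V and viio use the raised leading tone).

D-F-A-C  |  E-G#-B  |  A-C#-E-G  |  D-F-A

i7 - V/V - V7 - i

D-F-A-C has root D, degree 1 in D minor, so i7.
E-G#-B: chromatic; E is V of V, so V/V.
A-C#-E-G: dominant seventh chord on A = scale degree 5 → V7.
D-F-A: root D is the tonic; minor triad there is i.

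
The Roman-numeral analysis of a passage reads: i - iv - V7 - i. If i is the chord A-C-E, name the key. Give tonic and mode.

A minor

The anchor chord is a minor triad on A, labeled i.
If A is scale degree 1 and the mode makes that degree carry a minor triad, the tonic is A and the mode is minor.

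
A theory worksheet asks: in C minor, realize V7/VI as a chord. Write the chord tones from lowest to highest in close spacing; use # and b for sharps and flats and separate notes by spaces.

Eb G Bb Db

The slash means an applied dominant: we want the dominant of VI. In C minor, VI is Ab major, and its dominant is built on Eb.
Building a dominant seventh chord on Eb gives Eb-G-Bb-Db.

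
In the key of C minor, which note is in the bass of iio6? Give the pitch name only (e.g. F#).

iio in C minor has root D; the chord is D-F-Ab.
The figure 6 means first inversion — the third is in the bass.

F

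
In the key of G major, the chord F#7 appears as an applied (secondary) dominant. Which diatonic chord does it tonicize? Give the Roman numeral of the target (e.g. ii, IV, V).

iii

The chord is a dominant seventh chord on F#.
A dominant resolves down a perfect fifth: F# → B. In G major, B is scale degree 3, i.e. iii.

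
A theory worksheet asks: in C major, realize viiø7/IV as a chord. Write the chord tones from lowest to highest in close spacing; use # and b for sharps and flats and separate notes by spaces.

The slash marks an applied leading-tone chord: viio of IV. In C major, IV is F, so the leading tone to it is E, a half step below.
Building a half-diminished seventh chord on E gives E-G-Bb-D.

E G Bb D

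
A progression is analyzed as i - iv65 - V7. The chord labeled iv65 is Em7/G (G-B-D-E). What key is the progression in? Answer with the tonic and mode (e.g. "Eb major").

B minor

The chord Em7/G is a minor seventh chord rooted on E; its label is iv65.
If E is scale degree 4 and the mode makes that degree carry a minor seventh chord, the tonic is B and the mode is minor.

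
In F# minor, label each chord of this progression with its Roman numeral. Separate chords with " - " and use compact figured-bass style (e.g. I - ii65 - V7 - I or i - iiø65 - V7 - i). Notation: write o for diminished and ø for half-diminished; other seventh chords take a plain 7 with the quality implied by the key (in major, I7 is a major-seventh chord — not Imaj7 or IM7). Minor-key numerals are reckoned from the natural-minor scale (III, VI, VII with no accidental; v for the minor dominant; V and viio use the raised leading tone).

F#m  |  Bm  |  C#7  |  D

F#m: minor triad on F# = scale degree 1 → i.
Bm: minor triad on B = scale degree 4 → iv.
C#7 has root C#, degree 5 in F# minor, so V7.
D has root D, degree 6 in F# minor, so VI.

i - iv - V7 - VI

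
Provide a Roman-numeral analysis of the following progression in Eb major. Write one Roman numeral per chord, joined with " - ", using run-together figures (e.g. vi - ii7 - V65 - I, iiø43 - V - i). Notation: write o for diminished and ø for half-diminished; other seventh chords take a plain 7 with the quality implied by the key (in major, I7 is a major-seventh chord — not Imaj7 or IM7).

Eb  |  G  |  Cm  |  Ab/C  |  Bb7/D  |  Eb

I - V/vi - vi - IV6 - V65 - I

Eb: major triad on Eb = scale degree 1 → I.
G: chromatic; G is V of vi, so V/vi.
Cm: root C is the submediant; minor triad there is vi.
Ab/C: major triad on Ab = scale degree 4 → IV6.
Bb7/D has root Bb, degree 5 in Eb major, so V65.
Eb: root Eb is the tonic; major triad there is I.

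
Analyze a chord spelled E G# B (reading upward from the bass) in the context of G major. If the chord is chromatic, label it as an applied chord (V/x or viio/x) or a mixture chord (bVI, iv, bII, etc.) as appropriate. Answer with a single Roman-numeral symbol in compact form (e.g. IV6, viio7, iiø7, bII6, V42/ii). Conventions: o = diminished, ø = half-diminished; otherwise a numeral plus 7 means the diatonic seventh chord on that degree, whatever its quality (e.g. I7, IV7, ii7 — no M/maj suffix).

V/ii

The pitches E-G#-B form a major triad rooted on E.
E is not a diatonic chord root with this quality in G major, but it lies a perfect fifth above A (ii), so the chord functions as an applied dominant of ii.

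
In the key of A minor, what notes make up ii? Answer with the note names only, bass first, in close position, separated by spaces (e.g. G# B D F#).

ii is the minor supertonic, borrowed from the parallel major (the Dorian ii). In A minor that root is B.
So the chord is B-D-F#.

B D F#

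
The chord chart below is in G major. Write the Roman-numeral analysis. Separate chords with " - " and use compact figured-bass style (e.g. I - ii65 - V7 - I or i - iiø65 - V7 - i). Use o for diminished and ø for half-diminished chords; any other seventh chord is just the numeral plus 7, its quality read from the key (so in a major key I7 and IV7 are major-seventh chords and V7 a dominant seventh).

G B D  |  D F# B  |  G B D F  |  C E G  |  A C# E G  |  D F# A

I - iii6 - V7/IV - IV - V7/V - V

G-B-D: root G is the tonic; major triad there is I.
D-F#-B: root B is the mediant; minor triad there is iii6.
G-B-D-F: a dominant seventh chord on G, the applied dominant of IV → V7/IV.
C-E-G has root C, degree 4 in G major, so IV.
A-C#-E-G is the secondary dominant of V (dominant seventh chord on A): V7/V.
D-F#-A: major triad on D = scale degree 5 → V.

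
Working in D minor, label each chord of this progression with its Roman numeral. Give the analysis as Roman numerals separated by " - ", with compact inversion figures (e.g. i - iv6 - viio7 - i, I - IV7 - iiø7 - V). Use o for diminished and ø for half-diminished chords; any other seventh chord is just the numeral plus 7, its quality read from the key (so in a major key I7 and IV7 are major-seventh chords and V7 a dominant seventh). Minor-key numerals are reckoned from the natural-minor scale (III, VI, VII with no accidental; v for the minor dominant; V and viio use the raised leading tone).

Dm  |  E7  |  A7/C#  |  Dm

i - V7/V - V65 - i

Dm has root D, degree 1 in D minor, so i.
E7: a dominant seventh chord on E, the applied dominant of V → V7/V.
A7/C#: dominant seventh chord on A = scale degree 5 → V65.
Dm: root D is the tonic; minor triad there is i.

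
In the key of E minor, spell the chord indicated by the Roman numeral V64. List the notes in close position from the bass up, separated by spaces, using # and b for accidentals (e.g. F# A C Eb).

In E minor, scale degree 5 is B. The dominant is major (leading tone raised), so V is a major triad.
Stacking thirds from B gives B-D#-F#.
With the 64 figure the chord is in second inversion; from the bass F# upward in close position it reads F#-B-D#.

F# B D#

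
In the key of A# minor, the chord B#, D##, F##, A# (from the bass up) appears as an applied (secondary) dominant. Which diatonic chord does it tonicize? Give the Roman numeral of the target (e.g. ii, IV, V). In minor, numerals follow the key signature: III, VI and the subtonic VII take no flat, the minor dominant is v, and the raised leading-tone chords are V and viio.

The chord is a dominant seventh chord on B#.
A dominant resolves down a perfect fifth: B# → E#. In A# minor, E# is scale degree 5, i.e. V.

V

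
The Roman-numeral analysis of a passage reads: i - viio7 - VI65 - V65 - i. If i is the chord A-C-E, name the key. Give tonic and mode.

The chord Am is a minor triad rooted on A; its label is i.
If A is scale degree 1 and the mode makes that degree carry a minor triad, the tonic is A and the mode is minor.

A minor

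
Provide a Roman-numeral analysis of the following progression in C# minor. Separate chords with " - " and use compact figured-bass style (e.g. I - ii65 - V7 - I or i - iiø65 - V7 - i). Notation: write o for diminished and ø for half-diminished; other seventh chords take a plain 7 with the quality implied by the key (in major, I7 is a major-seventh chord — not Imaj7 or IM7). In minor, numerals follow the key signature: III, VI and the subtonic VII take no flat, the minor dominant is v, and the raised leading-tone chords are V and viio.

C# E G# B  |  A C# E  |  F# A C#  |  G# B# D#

C#-E-G#-B: root C# is the tonic; minor seventh chord there is i7.
A-C#-E: major triad on A = scale degree 6 → VI.
F#-A-C#: root F# is the subdominant; minor triad there is iv.
G#-B#-D#: root G# is the dominant; major triad there is V.

i7 - VI - iv - V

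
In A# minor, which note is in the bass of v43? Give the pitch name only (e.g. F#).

v in A# minor has root E#; the chord is E#-G#-B#-D#.
The figure 43 means second inversion — the fifth is in the bass.

B#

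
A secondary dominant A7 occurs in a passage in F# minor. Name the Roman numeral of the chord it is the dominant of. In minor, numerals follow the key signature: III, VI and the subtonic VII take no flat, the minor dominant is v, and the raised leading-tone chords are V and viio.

VI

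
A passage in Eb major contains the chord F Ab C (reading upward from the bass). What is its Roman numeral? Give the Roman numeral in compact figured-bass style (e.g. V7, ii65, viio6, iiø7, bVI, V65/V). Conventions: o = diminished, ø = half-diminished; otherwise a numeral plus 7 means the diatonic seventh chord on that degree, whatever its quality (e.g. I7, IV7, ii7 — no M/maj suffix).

ii

Stacked in thirds the chord is F-Ab-C: a minor triad on F.
F is scale degree 2 in Eb major, and a minor triad on that degree is written ii.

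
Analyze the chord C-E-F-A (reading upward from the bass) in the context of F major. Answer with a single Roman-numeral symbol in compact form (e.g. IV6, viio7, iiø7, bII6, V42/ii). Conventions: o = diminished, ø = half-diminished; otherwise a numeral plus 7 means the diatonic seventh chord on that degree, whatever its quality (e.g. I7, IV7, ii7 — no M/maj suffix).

Stacked in thirds the chord is F-A-C-E: a major seventh chord on F.
F is scale degree 1 in F major, and a major seventh chord on that degree is written I7.
With C in the bass the chord is in second inversion, so the figured bass is 43.

I43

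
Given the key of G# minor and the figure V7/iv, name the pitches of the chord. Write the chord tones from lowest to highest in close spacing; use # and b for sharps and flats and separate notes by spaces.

G# B# D# F#

V7/iv is a secondary dominant — the dominant seventh of iv. iv in G# minor is C#, so the applied chord's root is G#, a perfect fifth above.
Building a dominant seventh chord on G# gives G#-B#-D#-F#.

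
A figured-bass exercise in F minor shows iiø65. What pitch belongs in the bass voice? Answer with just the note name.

iiø in F minor has root G; the chord is G-Bb-Db-F.
The figure 65 means first inversion — the third is in the bass.

Bb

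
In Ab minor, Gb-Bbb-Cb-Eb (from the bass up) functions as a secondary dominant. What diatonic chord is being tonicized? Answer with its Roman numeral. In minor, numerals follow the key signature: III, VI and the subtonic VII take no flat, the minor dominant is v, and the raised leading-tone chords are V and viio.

VI

The chord is a dominant seventh chord on Cb.
A dominant resolves down a perfect fifth: Cb → Fb. In Ab minor, Fb is scale degree 6, i.e. VI.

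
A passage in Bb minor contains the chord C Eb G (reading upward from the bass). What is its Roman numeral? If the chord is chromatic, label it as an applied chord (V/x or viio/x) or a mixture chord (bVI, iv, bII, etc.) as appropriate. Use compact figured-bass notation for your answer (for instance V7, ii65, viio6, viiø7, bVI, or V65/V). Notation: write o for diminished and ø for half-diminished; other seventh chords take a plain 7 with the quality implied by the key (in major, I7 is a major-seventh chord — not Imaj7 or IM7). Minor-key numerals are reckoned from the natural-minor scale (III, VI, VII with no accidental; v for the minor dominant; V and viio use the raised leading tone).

ii

The pitches C-Eb-G form a minor triad rooted on C.
C is the second degree of Bb minor. This is the minor supertonic, borrowed from the parallel major (the Dorian ii).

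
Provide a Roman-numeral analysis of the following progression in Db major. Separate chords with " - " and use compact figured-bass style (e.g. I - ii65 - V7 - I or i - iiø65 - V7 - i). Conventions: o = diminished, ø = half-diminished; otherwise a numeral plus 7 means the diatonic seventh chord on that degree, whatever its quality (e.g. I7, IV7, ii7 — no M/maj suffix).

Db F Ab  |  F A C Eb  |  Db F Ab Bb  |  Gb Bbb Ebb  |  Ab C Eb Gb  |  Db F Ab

Db-F-Ab has root Db, degree 1 in Db major, so I.
F-A-C-Eb: chromatic; F is V of vi, so V7/vi.
Db-F-Ab-Bb has root Bb, degree 6 in Db major, so vi65.
Gb-Bbb-Ebb is non-diatonic — a major triad on the lowered supertonic (Ebb): the Neapolitan sixth, bII6 (third, Gb, in the bass — hence the 6).
Ab-C-Eb-Gb: root Ab is the dominant; dominant seventh chord there is V7.
Db-F-Ab: major triad on Db = scale degree 1 → I.

I - V7/vi - vi65 - bII6 - V7 - I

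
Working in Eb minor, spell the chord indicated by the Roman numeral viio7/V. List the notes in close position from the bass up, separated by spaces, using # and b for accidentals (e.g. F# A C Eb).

The slash marks an applied leading-tone chord: viio of V. In Eb minor, V is Bb, so the leading tone to it is A, a half step below.
Building a fully diminished seventh chord on A gives A-C-Eb-Gb.

A C Eb Gb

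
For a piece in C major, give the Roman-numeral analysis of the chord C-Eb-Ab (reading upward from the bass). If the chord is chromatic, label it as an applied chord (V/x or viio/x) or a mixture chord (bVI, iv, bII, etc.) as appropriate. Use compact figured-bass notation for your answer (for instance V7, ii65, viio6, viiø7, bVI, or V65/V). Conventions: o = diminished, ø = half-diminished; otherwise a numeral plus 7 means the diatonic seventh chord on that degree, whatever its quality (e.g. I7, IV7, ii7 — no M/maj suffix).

Stacked in thirds the chord is Ab-C-Eb: a major triad on Ab.
Ab is the lowered sixth degree of C major (diatonic 6 would be A). This is a major triad on the lowered sixth degree, borrowed from the parallel minor.
With C in the bass the chord is in first inversion, so the figured bass is 6.

bVI6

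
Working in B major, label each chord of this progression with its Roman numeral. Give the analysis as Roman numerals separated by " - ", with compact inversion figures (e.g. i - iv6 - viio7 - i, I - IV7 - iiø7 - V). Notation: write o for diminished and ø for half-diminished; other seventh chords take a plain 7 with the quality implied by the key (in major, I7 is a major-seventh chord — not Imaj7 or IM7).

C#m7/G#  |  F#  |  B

ii43 - V - I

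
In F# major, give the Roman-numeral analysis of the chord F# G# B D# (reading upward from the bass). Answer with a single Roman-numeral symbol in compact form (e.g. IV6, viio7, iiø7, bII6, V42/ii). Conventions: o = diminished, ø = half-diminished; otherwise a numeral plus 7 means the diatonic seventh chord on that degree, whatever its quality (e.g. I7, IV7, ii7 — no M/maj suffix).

Stacked in thirds the chord is G#-B-D#-F#: a minor seventh chord on G#.
G# is scale degree 2 in F# major, and a minor seventh chord on that degree is written ii7.
With F# in the bass the chord is in third inversion, so the figured bass is 42.

ii42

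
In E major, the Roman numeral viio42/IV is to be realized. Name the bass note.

The applied chord viio42/IV is rooted on G#: G#-B-D-F.
The figure 42 means third inversion — the seventh is in the bass.

F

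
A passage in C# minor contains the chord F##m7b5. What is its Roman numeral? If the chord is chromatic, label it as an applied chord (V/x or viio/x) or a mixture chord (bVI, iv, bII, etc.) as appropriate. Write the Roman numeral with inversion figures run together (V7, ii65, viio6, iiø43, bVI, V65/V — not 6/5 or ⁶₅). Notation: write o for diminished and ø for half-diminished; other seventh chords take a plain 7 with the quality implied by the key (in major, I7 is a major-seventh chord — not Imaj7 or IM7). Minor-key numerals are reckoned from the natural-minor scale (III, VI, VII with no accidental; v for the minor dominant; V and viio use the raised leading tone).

The pitches F##-A#-C#-E# form a half-diminished seventh chord rooted on F##.
F## sits a half step below G# (V in C# minor); a diminished chord there is the applied leading-tone chord of V.

viiø7/V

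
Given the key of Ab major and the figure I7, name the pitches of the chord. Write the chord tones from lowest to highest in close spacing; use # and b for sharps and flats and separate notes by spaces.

Ab C Eb G

The numeral's case and figure indicate a major seventh chord. In Ab major its root, the first degree, is Ab.
Stacking thirds from Ab gives Ab-C-Eb-G.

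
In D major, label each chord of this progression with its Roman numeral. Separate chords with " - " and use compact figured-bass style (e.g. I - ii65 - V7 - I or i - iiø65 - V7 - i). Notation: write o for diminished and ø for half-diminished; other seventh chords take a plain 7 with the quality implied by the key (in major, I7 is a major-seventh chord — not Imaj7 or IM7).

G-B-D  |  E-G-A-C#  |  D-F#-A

IV - V43 - I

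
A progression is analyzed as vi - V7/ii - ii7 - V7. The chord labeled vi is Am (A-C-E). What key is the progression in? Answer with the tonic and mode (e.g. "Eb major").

The chord Am is a minor triad rooted on A; its label is vi.
If A is scale degree 6 and the mode makes that degree carry a minor triad, the tonic is C and the mode is major.

C major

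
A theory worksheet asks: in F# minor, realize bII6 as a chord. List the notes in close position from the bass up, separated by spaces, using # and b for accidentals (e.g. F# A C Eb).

Scale degree 2 in F# minor is G#; lowering it a half step gives G. bII6 is the Neapolitan sixth — a major triad on the lowered second degree, here in its customary first inversion.
So the chord is G-B-D, a major triad.
The figured bass 6 indicates first inversion, placing the third (B) in the bass: B-D-G.

B D G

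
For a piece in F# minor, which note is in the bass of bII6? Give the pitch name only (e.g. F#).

bII in F# minor has root G; the chord is G-B-D.
The figure 6 means first inversion — the third is in the bass.

B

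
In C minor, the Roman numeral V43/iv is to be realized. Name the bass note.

The applied chord V43/iv is rooted on C: C-E-G-Bb.
The figure 43 means second inversion — the fifth is in the bass.

G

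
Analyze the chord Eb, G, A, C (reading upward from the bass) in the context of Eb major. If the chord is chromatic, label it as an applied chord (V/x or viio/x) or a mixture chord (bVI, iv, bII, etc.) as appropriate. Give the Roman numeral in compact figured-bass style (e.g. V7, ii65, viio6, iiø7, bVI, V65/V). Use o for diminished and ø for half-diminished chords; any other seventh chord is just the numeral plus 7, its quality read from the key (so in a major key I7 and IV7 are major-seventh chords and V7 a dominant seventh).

The pitches A-C-Eb-G form a half-diminished seventh chord rooted on A.
A sits a half step below Bb (V in Eb major); a diminished chord there is the applied leading-tone chord of V.
With Eb in the bass the chord is in second inversion, so the figured bass is 43.

viiø43/V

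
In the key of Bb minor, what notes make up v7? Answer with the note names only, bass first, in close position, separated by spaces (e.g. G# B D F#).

The numeral's case and figure indicate a minor seventh chord. In Bb minor its root, the dominant, is F.
Stacking thirds from F gives F-Ab-C-Eb.

F Ab C Eb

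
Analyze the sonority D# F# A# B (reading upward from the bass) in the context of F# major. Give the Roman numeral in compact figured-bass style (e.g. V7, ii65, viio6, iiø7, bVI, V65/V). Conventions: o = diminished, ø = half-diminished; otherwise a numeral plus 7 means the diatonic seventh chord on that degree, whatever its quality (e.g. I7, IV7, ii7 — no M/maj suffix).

IV65

Stacked in thirds the chord is B-D#-F#-A#: a major seventh chord on B.
In F# major, B is the subdominant; the diatonic major seventh chord there is IV7.
With D# in the bass the chord is in first inversion, so the figured bass is 65.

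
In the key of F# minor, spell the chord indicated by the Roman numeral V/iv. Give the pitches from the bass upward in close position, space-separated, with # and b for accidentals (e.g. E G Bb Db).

F# A# C#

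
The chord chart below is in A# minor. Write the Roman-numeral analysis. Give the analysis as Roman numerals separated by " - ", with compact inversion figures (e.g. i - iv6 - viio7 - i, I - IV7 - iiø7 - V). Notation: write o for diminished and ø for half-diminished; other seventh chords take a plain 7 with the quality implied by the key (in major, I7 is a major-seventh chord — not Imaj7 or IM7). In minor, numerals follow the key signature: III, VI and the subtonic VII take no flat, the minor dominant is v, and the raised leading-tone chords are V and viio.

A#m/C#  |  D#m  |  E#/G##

i6 - iv - V6

A#m/C#: root A# is the tonic; minor triad there is i6.
D#m has root D#, degree 4 in A# minor, so iv.
E#/G##: root E# is the dominant; major triad there is V6.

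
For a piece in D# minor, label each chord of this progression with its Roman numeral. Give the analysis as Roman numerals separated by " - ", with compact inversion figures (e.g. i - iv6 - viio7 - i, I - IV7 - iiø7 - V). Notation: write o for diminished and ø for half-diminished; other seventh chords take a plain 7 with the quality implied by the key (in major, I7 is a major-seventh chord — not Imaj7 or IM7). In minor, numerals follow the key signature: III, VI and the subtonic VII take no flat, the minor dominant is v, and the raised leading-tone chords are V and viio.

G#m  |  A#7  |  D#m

iv - V7 - i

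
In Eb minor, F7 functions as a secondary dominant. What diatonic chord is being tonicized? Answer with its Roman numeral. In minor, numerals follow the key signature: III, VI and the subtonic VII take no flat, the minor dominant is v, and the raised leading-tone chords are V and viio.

V

The chord is a dominant seventh chord on F.
A dominant resolves down a perfect fifth: F → Bb. In Eb minor, Bb is scale degree 5, i.e. V.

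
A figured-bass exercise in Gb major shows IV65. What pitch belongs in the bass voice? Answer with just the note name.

Eb

IV in Gb major has root Cb; the chord is Cb-Eb-Gb-Bb.
The figure 65 means first inversion — the third is in the bass.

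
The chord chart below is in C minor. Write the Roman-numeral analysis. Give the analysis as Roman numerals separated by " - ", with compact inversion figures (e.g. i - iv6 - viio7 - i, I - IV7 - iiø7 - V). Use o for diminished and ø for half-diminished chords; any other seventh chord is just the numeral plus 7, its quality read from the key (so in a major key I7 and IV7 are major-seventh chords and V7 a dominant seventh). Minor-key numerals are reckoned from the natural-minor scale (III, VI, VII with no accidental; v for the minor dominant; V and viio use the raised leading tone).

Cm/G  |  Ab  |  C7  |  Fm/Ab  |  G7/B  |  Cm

i64 - VI - V7/iv - iv6 - V65 - i

Cm/G: root C is the tonic; minor triad there is i64.
Ab: root Ab is the submediant; major triad there is VI.
C7: chromatic; C is V of iv, so V7/iv.
Fm/Ab has root F, degree 4 in C minor, so iv6.
G7/B: root G is the dominant; dominant seventh chord there is V65.
Cm: root C is the tonic; minor triad there is i.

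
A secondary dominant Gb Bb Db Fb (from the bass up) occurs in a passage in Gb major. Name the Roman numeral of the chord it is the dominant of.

The chord is a dominant seventh chord on Gb.
A dominant resolves down a perfect fifth: Gb → Cb. In Gb major, Cb is scale degree 4, i.e. IV.

IV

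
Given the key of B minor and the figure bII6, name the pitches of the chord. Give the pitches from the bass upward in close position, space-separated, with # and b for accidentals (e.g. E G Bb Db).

Scale degree 2 in B minor is C#; lowering it a half step gives C. bII6 is the Neapolitan sixth — a major triad on the lowered second degree, here in its customary first inversion.
So the chord is C-E-G.
With the 6 figure the chord is in first inversion; from the bass E upward in close position it reads E-G-C.

E G C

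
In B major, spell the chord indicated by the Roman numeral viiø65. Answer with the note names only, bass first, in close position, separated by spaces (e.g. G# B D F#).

C# E G# A#

In B major, the leading tone is A#, and the diatonic chord built there is a half-diminished seventh chord.
That chord is spelled A#-C#-E-G#.
With the 65 figure the chord is in first inversion; from the bass C# upward in close position it reads C#-E-G#-A#.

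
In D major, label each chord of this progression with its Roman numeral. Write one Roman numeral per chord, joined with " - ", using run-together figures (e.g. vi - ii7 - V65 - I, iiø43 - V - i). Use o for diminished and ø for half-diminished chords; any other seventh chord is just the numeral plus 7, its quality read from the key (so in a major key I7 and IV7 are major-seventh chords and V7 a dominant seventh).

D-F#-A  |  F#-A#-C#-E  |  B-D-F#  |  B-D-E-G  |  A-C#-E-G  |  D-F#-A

I - V7/vi - vi - ii43 - V7 - I

D-F#-A has root D, degree 1 in D major, so I.
F#-A#-C#-E: a dominant seventh chord on F#, the applied dominant of vi → V7/vi.
B-D-F# has root B, degree 6 in D major, so vi.
B-D-E-G: minor seventh chord on E = scale degree 2 → ii43.
A-C#-E-G: root A is the dominant; dominant seventh chord there is V7.
D-F#-A: major triad on D = scale degree 1 → I.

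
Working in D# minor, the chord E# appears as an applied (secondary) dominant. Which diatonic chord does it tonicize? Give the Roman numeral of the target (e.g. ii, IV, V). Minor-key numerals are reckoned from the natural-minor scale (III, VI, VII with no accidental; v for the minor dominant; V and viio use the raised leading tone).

The chord is a major triad on E#.
A dominant resolves down a perfect fifth: E# → A#. In D# minor, A# is scale degree 5, i.e. V.

V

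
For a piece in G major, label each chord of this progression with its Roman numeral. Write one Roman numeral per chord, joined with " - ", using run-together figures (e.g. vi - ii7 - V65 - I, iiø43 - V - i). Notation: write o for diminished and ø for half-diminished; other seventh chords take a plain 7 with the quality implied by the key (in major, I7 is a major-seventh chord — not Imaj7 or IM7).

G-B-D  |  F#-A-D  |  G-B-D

I - V6 - I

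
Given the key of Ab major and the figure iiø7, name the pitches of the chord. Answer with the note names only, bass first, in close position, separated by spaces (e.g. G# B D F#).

Bb Db Fb Ab

iiø7 is the half-diminished supertonic seventh, borrowed from the parallel minor. In Ab major that root is Bb.
So the chord is Bb-Db-Fb-Ab, a half-diminished seventh chord.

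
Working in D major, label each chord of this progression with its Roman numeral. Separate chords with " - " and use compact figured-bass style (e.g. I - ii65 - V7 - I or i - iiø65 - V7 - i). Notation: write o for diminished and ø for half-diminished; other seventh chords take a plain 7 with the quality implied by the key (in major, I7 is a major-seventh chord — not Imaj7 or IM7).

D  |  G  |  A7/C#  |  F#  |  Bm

D: root D is the tonic; major triad there is I.
G: major triad on G = scale degree 4 → IV.
A7/C#: root A is the dominant; dominant seventh chord there is V65.
F#: chromatic; F# is V of vi, so V/vi.
Bm: root B is the submediant; minor triad there is vi.

I - IV - V65 - V/vi - vi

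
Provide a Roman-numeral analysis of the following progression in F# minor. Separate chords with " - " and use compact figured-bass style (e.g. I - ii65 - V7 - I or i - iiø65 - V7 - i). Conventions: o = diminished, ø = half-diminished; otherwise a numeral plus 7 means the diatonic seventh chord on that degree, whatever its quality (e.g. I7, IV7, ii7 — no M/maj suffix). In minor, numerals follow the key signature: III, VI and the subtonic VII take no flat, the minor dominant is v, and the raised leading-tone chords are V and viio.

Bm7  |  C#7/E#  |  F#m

Bm7 has root B, degree 4 in F# minor, so iv7.
C#7/E# has root C#, degree 5 in F# minor, so V65.
F#m: minor triad on F# = scale degree 1 → i.

iv7 - V65 - i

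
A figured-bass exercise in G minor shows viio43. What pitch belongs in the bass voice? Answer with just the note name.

viio in G minor has root F#; the chord is F#-A-C-Eb.
The figure 43 means second inversion — the fifth is in the bass.

C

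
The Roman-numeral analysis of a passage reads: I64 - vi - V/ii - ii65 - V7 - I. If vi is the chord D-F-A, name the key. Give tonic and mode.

F major

vi is given as D-F-A — a minor triad with root D.
If D is scale degree 6 and the mode makes that degree carry a minor triad, the tonic is F and the mode is major.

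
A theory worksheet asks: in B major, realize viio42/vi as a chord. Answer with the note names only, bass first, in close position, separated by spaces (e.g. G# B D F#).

E F## A# C#

The slash marks an applied leading-tone chord: viio of vi. In B major, vi is G#, so the leading tone to it is F##, a half step below.
Building a fully diminished seventh chord on F## gives F##-A#-C#-E.
With the 42 figure the chord is in third inversion; from the bass E upward in close position it reads E-F##-A#-C#.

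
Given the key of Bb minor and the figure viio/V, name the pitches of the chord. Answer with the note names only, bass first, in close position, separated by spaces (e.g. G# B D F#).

E G Bb

The slash marks an applied leading-tone chord: viio of V. In Bb minor, V is F, so the leading tone to it is E, a half step below.
Building a diminished triad on E gives E-G-Bb.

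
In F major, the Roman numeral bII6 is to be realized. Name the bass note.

Bb

bII in F major has root Gb; the chord is Gb-Bb-Db.
The figure 6 means first inversion — the third is in the bass.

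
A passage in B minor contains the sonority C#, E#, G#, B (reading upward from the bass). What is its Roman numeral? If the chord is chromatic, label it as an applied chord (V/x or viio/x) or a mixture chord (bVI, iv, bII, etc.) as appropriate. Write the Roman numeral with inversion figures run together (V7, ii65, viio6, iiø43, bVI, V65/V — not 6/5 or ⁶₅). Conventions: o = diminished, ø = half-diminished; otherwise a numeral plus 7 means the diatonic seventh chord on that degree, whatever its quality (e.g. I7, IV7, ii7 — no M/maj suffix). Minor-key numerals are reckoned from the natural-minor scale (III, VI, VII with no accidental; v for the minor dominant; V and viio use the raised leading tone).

The pitches C#-E#-G#-B form a dominant seventh chord rooted on C#.
C# is not a diatonic chord root with this quality in B minor, but it lies a perfect fifth above F# (V), so the chord functions as an applied dominant of V.

V7/V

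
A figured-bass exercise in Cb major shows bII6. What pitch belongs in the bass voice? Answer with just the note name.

Fb

bII in Cb major has root Dbb; the chord is Dbb-Fb-Abb.
The figure 6 means first inversion — the third is in the bass.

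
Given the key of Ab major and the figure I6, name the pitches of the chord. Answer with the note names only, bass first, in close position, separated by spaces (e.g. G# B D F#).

In Ab major, the first degree is Ab, and the diatonic chord built there is a major triad.
That chord is spelled Ab-C-Eb.
With the 6 figure the chord is in first inversion; from the bass C upward in close position it reads C-Eb-Ab.

C Eb Ab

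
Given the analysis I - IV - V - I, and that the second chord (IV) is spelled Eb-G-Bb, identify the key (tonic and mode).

Bb major

The chord Eb is a major triad rooted on Eb; its label is IV.
If Eb is scale degree 4 and the mode makes that degree carry a major triad, the tonic is Bb and the mode is major.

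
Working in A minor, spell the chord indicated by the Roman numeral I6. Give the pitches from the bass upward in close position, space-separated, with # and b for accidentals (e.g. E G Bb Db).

C# E A

I6 is the major tonic (Picardy third), borrowed from the parallel major. In A minor that root is A.
So the chord is A-C#-E.
With the 6 figure the chord is in first inversion; from the bass C# upward in close position it reads C#-E-A.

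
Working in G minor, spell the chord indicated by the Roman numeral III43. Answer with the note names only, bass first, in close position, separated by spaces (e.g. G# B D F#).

The numeral's case and figure indicate a major seventh chord. In G minor its root, the mediant, is Bb.
Stacking thirds from Bb gives Bb-D-F-A.
The figured bass 43 indicates second inversion, placing the fifth (F) in the bass: F-A-Bb-D.

F A Bb D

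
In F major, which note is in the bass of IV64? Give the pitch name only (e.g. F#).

IV in F major has root Bb; the chord is Bb-D-F.
The figure 64 means second inversion — the fifth is in the bass.

F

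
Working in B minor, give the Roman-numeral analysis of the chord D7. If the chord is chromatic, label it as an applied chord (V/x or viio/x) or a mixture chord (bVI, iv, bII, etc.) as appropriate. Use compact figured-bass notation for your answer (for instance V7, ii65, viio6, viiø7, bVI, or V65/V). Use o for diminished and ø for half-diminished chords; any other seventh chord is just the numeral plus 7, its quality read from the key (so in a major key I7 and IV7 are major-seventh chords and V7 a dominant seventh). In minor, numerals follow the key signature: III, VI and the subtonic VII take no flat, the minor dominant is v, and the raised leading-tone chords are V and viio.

V7/VI

The pitches D-F#-A-C form a dominant seventh chord rooted on D.
D is not a diatonic chord root with this quality in B minor, but it lies a perfect fifth above G (VI), so the chord functions as an applied dominant of VI.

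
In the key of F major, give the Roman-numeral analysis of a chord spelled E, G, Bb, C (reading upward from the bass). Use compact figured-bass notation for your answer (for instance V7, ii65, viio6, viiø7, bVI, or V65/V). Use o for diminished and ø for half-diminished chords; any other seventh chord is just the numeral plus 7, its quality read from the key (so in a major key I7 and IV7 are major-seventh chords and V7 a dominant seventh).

V65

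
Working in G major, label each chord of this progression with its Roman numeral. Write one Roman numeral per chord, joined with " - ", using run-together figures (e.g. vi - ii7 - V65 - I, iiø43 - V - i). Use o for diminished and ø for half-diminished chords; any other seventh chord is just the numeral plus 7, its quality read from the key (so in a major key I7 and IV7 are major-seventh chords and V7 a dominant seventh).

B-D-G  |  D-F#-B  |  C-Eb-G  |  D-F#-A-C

I6 - iii6 - iv - V7

B-D-G: root G is the tonic; major triad there is I6.
D-F#-B: root B is the mediant; minor triad there is iii6.
C-Eb-G: minor triad on C — chromatic; iv (borrowed from the parallel minor).
D-F#-A-C: root D is the dominant; dominant seventh chord there is V7.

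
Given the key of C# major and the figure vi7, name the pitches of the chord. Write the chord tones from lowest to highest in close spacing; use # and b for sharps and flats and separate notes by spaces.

A# C# E# G#

In C# major, the sixth degree is A#, and the diatonic chord built there is a minor seventh chord.
Stacking thirds from A# gives A#-C#-E#-G#.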